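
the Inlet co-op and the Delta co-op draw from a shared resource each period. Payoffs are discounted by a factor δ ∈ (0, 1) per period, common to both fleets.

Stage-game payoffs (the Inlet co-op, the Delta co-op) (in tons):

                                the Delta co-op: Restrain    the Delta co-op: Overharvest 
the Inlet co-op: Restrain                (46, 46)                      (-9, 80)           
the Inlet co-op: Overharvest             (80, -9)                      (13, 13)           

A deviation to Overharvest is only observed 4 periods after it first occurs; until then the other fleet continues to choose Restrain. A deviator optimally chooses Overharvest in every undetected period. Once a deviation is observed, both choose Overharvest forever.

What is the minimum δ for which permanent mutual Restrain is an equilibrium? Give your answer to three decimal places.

0.844

A deviator earns 80 for 4 periods, then 13 forever; cooperating earns 46 forever. Multiplying the IC by (1−δ):
46 ≥ 80(1−δ^4) + 13δ^4, so 67·δ^4 ≥ 34 and δ^4 ≥ 34/67.
δ ≥ (34/67)^(1/4) ≈ 0.844.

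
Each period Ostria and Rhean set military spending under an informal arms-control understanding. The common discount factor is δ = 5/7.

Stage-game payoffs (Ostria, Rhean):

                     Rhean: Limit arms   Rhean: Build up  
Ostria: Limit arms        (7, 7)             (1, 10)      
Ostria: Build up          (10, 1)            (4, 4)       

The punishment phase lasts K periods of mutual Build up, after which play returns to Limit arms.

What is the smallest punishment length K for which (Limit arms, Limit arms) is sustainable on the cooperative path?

2

Need Σ_{k=1}^{K} δ^k ≥ (10−7)/(7−4) = 1.0000 at δ = 5/7.
At K = 1 the sum is 0.7143 < 1.0000; at K = 2 it is 1.2245 ≥ 1.0000.
So the minimum punishment length is K = 2.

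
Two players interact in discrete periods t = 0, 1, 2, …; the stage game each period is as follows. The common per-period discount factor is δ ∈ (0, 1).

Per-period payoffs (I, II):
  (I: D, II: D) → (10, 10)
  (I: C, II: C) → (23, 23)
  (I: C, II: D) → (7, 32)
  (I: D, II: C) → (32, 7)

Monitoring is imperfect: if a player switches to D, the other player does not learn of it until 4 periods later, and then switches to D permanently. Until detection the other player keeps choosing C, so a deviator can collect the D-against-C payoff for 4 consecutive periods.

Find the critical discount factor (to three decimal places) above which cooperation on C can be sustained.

A deviator earns 32 for 4 periods, then 10 forever; cooperating earns 23 forever. Multiplying the IC by (1−δ):
23 ≥ 32(1−δ^4) + 10δ^4, so 22·δ^4 ≥ 9 and δ^4 ≥ 9/22.
δ ≥ (9/22)^(1/4) ≈ 0.800.

0.800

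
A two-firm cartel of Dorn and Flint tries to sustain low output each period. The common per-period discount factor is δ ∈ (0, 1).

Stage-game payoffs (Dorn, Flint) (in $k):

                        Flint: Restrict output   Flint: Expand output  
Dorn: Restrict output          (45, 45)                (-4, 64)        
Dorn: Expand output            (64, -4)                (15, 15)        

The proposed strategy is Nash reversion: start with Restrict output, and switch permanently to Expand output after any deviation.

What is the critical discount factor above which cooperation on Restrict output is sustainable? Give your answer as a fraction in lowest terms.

45/(1−δ) ≥ 64 + 15δ/(1−δ)
45 ≥ 64 − 49δ
δ ≥ 19/49.

19/49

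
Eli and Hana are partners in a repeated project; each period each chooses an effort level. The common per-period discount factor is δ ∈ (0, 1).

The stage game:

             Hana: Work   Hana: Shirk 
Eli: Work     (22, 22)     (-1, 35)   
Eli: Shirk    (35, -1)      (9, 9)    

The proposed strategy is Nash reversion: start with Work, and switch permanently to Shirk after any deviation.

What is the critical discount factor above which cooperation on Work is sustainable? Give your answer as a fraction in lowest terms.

1/2

Cooperation forever yields 22 each period: 22/(1−δ).
Deviating yields 35 once, then 9 forever: 35 + 9δ/(1−δ).
No profitable deviation requires 22/(1−δ) ≥ 35 + 9δ/(1−δ).
Multiplying by (1−δ): 22 ≥ 35(1−δ) + 9δ = 35 − 26δ.
So 26δ ≥ 13, i.e. δ ≥ 13/26 = 1/2.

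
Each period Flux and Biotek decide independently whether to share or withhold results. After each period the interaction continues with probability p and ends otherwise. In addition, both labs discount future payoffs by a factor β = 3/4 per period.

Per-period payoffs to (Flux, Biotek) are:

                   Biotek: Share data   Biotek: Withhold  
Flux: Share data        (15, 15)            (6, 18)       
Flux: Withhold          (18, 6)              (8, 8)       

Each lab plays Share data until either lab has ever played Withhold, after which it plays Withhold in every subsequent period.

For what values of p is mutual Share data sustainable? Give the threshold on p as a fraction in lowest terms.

2/5

Expected continuation weight on next period's payoff is β·p = 3/4·p, which plays the role of the discount factor.
Cooperation requires 3/4·p ≥ (18−15)/(18−8) = 3/10, hence p ≥ 2/5.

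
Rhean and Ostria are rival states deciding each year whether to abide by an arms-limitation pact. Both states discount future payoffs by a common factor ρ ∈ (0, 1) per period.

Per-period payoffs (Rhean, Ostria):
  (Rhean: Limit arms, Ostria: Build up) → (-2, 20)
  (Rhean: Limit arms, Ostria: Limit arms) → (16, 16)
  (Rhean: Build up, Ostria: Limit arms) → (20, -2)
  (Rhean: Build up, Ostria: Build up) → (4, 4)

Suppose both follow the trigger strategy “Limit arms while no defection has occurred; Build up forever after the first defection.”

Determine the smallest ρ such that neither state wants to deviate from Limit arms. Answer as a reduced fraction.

Cooperation forever yields 16 each period: 16/(1−ρ).
Deviating yields 20 once, then 4 forever: 20 + 4ρ/(1−ρ).
No profitable deviation requires 16/(1−ρ) ≥ 20 + 4ρ/(1−ρ).
Multiplying by (1−ρ): 16 ≥ 20(1−ρ) + 4ρ = 20 − 16ρ.
So 16ρ ≥ 4, i.e. ρ ≥ 4/16 = 1/4.

1/4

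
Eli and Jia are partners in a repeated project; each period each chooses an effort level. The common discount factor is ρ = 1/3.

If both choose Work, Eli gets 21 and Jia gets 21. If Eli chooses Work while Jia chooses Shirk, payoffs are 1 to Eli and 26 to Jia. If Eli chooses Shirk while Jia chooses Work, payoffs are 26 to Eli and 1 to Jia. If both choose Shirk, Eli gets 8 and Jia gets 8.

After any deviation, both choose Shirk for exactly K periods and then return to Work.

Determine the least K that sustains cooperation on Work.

2

No profitable deviation requires (21−8)(ρ+…+ρ^K) ≥ 26−21, i.e. ρ+…+ρ^K ≥ 5/13 ≈ 0.3846.
With ρ = 1/3, the partial sums are K=1: 0.3333, K=2: 0.4444.
K = 2 is the first length at which the sum reaches 0.3846.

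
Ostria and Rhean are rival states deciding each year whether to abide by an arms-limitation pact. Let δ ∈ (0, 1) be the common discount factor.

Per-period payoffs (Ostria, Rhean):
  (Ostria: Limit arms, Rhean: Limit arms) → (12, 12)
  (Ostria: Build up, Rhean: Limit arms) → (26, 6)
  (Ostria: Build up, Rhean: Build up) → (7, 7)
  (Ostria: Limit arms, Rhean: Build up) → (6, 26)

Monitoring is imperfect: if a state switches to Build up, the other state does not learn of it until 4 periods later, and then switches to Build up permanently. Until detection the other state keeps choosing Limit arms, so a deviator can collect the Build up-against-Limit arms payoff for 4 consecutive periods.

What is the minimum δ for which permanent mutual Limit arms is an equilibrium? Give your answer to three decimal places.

0.926

A deviator earns 26 for 4 periods, then 7 forever; cooperating earns 12 forever. Multiplying the IC by (1−δ):
12 ≥ 26(1−δ^4) + 7δ^4, so 19·δ^4 ≥ 14 and δ^4 ≥ 14/19.
δ ≥ (14/19)^(1/4) ≈ 0.926.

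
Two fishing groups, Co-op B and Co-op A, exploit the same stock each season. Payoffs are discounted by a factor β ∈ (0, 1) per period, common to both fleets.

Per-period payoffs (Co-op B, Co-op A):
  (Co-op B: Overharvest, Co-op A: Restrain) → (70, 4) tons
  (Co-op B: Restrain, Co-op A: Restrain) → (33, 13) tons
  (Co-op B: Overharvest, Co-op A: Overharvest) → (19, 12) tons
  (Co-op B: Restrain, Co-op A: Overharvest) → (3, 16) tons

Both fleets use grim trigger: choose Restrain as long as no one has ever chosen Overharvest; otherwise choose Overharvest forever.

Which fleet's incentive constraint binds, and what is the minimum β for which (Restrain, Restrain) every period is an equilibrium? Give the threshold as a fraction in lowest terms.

Co-op B: cooperation gives 33 each period; deviation gives 70 once then 19 forever.
  33/(1−β) ≥ 70 + 19β/(1−β) ⇒ β ≥ 37/51.
Co-op A: cooperation gives 13 each period; deviation gives 16 once then 12 forever.
  β ≥ 3/4.
Both must hold, so the binding constraint is Co-op A's: β ≥ 3/4.

Co-op A; β ≥ 3/4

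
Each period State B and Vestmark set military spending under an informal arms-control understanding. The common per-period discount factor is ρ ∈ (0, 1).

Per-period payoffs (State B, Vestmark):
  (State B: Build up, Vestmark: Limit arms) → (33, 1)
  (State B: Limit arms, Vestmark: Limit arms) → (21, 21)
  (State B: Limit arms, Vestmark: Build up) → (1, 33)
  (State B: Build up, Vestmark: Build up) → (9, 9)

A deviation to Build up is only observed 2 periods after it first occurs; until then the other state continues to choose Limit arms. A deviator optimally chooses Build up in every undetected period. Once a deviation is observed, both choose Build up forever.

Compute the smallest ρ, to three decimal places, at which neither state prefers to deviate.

0.707

A deviator earns 33 for 2 periods, then 9 forever; cooperating earns 21 forever. Multiplying the IC by (1−ρ):
21 ≥ 33(1−ρ^2) + 9ρ^2, so 24·ρ^2 ≥ 12 and ρ^2 ≥ 1/2.
ρ ≥ (1/2)^(1/2) ≈ 0.707.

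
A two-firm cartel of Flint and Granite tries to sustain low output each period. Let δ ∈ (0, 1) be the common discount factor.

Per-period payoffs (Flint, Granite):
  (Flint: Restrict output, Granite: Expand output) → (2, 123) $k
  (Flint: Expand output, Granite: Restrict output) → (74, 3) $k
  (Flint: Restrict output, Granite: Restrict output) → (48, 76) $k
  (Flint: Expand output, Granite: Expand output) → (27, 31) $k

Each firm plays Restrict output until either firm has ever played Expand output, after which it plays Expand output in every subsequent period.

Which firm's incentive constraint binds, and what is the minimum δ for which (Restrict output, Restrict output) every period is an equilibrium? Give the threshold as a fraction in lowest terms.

Flint: cooperation gives 48 each period; deviation gives 74 once then 27 forever.
  48/(1−δ) ≥ 74 + 27δ/(1−δ) ⇒ δ ≥ 26/47.
Granite: cooperation gives 76 each period; deviation gives 123 once then 31 forever.
  δ ≥ 47/92.
Both must hold, so the binding constraint is Flint's: δ ≥ 26/47.

Flint; δ ≥ 26/47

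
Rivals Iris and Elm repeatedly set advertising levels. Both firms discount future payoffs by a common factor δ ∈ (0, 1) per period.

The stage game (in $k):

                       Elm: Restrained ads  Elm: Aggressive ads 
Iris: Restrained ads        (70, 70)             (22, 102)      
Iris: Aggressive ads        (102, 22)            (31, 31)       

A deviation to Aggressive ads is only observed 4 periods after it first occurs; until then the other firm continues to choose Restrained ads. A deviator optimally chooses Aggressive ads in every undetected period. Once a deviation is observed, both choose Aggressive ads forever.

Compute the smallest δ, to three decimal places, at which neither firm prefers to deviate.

0.819

The best deviation is to choose Aggressive ads for all 4 undetected periods, earning 102 each, then 31 forever once detected.
Deviation value: 102(1−δ^4)/(1−δ) + 31δ^4/(1−δ); cooperation value: 70/(1−δ).
IC: 70 ≥ 102(1−δ^4) + 31δ^4 = 102 − 71δ^4.
So δ^4 ≥ 32/71, giving δ ≥ (32/71)^(1/4) ≈ 0.819.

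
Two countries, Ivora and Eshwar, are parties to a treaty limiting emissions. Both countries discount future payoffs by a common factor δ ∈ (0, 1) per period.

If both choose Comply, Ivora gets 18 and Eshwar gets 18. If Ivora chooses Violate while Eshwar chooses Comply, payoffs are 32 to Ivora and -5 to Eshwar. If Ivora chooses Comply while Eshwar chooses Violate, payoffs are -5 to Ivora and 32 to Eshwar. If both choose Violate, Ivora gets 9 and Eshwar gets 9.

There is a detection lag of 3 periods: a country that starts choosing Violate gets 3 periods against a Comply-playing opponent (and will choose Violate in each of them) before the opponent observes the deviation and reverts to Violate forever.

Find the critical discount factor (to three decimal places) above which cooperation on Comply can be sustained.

A deviator earns 32 for 3 periods, then 9 forever; cooperating earns 18 forever. Multiplying the IC by (1−δ):
18 ≥ 32(1−δ^3) + 9δ^3, so 23·δ^3 ≥ 14 and δ^3 ≥ 14/23.
δ ≥ (14/23)^(1/3) ≈ 0.847.

0.847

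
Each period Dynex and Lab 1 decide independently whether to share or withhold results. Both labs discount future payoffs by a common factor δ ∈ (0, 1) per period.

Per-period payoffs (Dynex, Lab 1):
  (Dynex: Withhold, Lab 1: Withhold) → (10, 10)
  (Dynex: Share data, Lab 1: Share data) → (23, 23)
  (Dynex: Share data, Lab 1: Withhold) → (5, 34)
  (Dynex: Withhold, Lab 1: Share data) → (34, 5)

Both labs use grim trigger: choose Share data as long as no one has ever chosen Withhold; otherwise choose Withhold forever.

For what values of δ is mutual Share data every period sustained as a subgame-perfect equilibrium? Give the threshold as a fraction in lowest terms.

11/24

One-period gain from deviating is 34 − 23 = 11. The loss is 23 − 10 = 13 in every subsequent period, with present value 13·δ/(1−δ).
Deviation is unprofitable when 13·δ/(1−δ) ≥ 11, i.e. δ/(1−δ) ≥ 11/13.
Equivalently δ ≥ 11/(11+13) = 11/24.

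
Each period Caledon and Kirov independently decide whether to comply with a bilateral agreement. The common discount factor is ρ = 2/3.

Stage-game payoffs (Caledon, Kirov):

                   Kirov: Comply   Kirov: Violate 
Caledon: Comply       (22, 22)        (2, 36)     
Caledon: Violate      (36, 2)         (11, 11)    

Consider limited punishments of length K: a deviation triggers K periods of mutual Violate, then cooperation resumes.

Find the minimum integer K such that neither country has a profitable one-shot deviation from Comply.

3

Need Σ_{k=1}^{K} ρ^k ≥ (36−22)/(22−11) = 1.2727 at ρ = 2/3.
At K = 2 the sum is 1.1111 < 1.2727; at K = 3 it is 1.4074 ≥ 1.2727.
So the minimum punishment length is K = 3.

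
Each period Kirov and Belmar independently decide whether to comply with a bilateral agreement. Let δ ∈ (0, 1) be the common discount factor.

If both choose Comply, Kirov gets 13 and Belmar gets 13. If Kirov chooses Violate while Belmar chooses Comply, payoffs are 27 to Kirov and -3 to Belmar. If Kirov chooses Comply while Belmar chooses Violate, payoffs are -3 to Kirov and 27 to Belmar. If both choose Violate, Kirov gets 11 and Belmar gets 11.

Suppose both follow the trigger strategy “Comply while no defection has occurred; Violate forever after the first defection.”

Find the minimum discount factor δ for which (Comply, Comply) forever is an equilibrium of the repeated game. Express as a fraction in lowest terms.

One-period gain from deviating is 27 − 13 = 14. The loss is 13 − 11 = 2 in every subsequent period, with present value 2·δ/(1−δ).
Deviation is unprofitable when 2·δ/(1−δ) ≥ 14, i.e. δ/(1−δ) ≥ 7.
Equivalently δ ≥ 14/(14+2) = 7/8.

7/8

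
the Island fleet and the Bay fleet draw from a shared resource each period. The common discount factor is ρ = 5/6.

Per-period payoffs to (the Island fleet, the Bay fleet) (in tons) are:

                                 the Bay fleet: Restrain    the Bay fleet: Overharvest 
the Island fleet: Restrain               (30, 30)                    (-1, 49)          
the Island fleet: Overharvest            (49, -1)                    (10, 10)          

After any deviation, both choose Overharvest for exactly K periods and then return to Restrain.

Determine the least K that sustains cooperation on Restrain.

2

Need Σ_{k=1}^{K} ρ^k ≥ (49−30)/(30−10) = 0.9500 at ρ = 5/6.
At K = 1 the sum is 0.8333 < 0.9500; at K = 2 it is 1.5278 ≥ 0.9500.
So the minimum punishment length is K = 2.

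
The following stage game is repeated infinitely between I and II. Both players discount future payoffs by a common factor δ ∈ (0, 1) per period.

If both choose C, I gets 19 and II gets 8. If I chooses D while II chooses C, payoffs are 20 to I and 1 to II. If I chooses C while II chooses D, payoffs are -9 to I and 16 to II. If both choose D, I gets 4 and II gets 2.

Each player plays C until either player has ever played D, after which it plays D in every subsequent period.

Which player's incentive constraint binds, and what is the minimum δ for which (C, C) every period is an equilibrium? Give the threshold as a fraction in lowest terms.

For I: deviation gain 20−19 = 1, per-period punishment loss 19−4 = 15. IC gives δ ≥ 1/16.
For II: gain 8, loss 6 per period, so δ ≥ 8/14 = 4/7.
The tighter constraint is II's, so cooperation needs δ ≥ 4/7.

II; δ ≥ 4/7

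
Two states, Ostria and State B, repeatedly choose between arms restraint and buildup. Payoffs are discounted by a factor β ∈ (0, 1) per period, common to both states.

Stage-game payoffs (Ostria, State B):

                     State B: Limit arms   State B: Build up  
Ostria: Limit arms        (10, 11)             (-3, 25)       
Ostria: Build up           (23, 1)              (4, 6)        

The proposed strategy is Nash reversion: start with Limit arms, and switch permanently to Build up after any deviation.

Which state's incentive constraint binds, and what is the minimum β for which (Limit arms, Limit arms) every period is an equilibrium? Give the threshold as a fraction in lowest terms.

State B; β ≥ 14/19

For Ostria: deviation gain 23−10 = 13, per-period punishment loss 10−4 = 6. IC gives β ≥ 13/19.
For State B: gain 14, loss 5 per period, so β ≥ 14/19.
The tighter constraint is State B's, so cooperation needs β ≥ 14/19.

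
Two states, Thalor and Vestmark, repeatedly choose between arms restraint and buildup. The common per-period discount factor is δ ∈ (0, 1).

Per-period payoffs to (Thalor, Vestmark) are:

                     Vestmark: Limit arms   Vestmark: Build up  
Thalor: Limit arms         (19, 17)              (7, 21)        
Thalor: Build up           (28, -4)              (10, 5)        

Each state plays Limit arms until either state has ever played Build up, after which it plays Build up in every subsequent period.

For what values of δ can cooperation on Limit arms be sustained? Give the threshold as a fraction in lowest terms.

Thalor: cooperation gives 19 each period; deviation gives 28 once then 10 forever.
  19/(1−δ) ≥ 28 + 10δ/(1−δ) ⇒ δ ≥ 9/18 = 1/2.
Vestmark: cooperation gives 17 each period; deviation gives 21 once then 5 forever.
  δ ≥ 4/16 = 1/4.
Both must hold, so the binding constraint is Thalor's: δ ≥ 1/2.

1/2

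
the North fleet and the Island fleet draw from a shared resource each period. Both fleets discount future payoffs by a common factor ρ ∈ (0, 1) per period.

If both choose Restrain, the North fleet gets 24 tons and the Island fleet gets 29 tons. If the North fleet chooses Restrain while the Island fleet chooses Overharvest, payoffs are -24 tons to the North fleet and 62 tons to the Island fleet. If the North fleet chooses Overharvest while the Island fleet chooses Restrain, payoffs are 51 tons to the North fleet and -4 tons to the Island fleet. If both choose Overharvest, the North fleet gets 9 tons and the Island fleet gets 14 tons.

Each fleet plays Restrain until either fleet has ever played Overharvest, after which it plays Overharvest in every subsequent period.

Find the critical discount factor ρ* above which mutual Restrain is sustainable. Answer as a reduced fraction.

For the North fleet: deviation gain 51−24 = 27, per-period punishment loss 24−9 = 15. IC gives ρ ≥ 27/42 = 9/14.
For the Island fleet: gain 33, loss 15 per period, so ρ ≥ 33/48 = 11/16.
The tighter constraint is the Island fleet's, so cooperation needs ρ ≥ 11/16.

11/16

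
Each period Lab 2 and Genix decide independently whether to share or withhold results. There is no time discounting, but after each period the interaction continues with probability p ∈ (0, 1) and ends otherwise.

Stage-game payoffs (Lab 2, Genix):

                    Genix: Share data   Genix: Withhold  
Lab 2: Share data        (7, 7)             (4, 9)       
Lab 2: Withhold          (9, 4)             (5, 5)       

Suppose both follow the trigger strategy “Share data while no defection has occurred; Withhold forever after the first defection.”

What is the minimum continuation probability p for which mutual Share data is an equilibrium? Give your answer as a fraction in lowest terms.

1/2

With no time discounting, the continuation probability p plays the role of the discount factor.
Grim-trigger IC: 7/(1−p) ≥ 9 + 5p/(1−p) ⇒ p ≥ (9−7)/(9−5) = 1/2.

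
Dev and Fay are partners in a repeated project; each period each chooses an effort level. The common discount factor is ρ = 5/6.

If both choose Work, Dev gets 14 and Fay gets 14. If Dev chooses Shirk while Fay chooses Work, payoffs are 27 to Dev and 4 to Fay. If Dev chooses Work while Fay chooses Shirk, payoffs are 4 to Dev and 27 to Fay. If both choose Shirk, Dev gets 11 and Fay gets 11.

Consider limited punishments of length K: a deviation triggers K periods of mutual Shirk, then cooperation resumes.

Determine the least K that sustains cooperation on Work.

12

IC: ρ(1−ρ^K)/(1−ρ) ≥ (27−14)/(14−11) = 13/3.
With ρ = 5/6: need 1 − ρ^K ≥ 13/3·(1−5/6)/(5/6), i.e. ρ^K ≤ 0.1333.
Since (5/6)^11 = 0.1346 and (5/6)^12 = 0.1122, the smallest such K is 12.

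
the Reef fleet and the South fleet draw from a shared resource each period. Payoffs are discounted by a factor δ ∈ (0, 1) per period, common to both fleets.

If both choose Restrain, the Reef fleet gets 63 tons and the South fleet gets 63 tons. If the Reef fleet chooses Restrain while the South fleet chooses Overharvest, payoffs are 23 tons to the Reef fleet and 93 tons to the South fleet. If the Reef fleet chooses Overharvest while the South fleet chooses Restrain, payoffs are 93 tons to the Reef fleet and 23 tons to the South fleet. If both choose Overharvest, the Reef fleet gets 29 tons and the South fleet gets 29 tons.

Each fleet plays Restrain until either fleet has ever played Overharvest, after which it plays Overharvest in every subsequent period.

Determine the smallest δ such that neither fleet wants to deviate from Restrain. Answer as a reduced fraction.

15/32

One-period gain from deviating is 93 − 63 = 30. The loss is 63 − 29 = 34 in every subsequent period, with present value 34·δ/(1−δ).
Deviation is unprofitable when 34·δ/(1−δ) ≥ 30, i.e. δ/(1−δ) ≥ 15/17.
Equivalently δ ≥ 30/(30+34) = 15/32.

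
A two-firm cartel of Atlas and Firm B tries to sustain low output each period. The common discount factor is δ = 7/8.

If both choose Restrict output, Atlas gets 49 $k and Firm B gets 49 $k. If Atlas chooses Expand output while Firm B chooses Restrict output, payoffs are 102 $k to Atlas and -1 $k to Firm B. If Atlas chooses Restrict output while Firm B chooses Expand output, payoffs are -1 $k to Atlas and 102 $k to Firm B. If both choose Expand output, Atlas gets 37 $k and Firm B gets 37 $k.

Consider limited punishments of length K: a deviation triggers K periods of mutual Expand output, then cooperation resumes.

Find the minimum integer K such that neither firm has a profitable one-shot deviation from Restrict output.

8

Need Σ_{k=1}^{K} δ^k ≥ (102−49)/(49−37) = 4.4167 at δ = 7/8.
At K = 7 the sum is 4.2511 < 4.4167; at K = 8 it is 4.5947 ≥ 4.4167.
So the minimum punishment length is K = 8.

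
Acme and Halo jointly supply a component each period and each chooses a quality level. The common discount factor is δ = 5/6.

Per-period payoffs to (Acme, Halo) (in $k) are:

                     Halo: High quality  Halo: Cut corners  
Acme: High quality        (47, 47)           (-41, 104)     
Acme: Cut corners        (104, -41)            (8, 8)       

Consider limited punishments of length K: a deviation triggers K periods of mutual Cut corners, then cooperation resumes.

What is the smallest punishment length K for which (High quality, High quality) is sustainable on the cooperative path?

2

IC: δ(1−δ^K)/(1−δ) ≥ (104−47)/(47−8) = 19/13.
With δ = 5/6: need 1 − δ^K ≥ 19/13·(1−5/6)/(5/6), i.e. δ^K ≤ 0.7077.
Since (5/6)^1 = 0.8333 and (5/6)^2 = 0.6944, the smallest such K is 2.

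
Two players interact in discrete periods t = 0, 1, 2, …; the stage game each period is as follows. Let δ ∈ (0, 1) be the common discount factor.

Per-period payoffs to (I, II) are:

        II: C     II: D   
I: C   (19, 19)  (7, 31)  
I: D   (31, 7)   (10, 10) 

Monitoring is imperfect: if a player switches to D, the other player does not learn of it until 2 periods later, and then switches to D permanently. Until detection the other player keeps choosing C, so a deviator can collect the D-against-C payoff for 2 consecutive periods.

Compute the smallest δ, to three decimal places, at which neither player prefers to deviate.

Deviating for the 2 undetected periods gains 31−19 = 12 per period over cooperation, then loses 19−10 = 9 per period forever once punishment starts.
Gain: 12(1 + δ + … + δ^1); loss: 9·δ^2/(1−δ).
No profitable deviation ⇔ 12(1−δ^2) ≤ 9·δ^2, i.e. δ^2 ≥ 12/(12+9) = 4/7.
Hence δ ≥ (4/7)^(1/2) ≈ 0.756.

0.756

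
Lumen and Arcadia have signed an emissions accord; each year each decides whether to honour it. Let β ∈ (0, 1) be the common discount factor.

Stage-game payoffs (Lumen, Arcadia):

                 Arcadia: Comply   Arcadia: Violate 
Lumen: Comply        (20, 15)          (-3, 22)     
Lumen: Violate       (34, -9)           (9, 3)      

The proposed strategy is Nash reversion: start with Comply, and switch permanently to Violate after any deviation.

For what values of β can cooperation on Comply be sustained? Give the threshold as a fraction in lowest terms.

14/25

For Lumen: deviation gain 34−20 = 14, per-period punishment loss 20−9 = 11. IC gives β ≥ 14/25.
For Arcadia: gain 7, loss 12 per period, so β ≥ 7/19.
The tighter constraint is Lumen's, so cooperation needs β ≥ 14/25.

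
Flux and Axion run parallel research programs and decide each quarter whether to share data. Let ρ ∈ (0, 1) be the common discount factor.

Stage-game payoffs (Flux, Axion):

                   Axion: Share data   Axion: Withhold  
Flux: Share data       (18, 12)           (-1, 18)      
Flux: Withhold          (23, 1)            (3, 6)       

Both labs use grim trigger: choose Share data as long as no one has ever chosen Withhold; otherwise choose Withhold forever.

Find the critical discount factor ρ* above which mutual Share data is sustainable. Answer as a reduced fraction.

1/2

Flux's threshold: (23−18)/(23−3) = 1/4.
Axion's threshold: (18−12)/(18−6) = 1/2.
1/4 < 1/2, so Axion binds and ρ* = 1/2.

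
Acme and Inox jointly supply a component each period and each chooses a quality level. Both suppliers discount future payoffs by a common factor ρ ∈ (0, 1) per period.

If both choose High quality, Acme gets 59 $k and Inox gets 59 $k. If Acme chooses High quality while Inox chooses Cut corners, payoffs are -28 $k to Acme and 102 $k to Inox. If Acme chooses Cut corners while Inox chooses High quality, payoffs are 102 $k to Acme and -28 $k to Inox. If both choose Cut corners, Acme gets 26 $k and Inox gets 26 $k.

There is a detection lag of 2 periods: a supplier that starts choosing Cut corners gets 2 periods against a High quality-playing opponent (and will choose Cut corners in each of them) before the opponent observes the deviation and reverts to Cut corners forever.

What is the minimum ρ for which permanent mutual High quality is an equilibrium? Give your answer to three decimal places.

A deviator earns 102 for 2 periods, then 26 forever; cooperating earns 59 forever. Multiplying the IC by (1−ρ):
59 ≥ 102(1−ρ^2) + 26ρ^2, so 76·ρ^2 ≥ 43 and ρ^2 ≥ 43/76.
ρ ≥ (43/76)^(1/2) ≈ 0.752.

0.752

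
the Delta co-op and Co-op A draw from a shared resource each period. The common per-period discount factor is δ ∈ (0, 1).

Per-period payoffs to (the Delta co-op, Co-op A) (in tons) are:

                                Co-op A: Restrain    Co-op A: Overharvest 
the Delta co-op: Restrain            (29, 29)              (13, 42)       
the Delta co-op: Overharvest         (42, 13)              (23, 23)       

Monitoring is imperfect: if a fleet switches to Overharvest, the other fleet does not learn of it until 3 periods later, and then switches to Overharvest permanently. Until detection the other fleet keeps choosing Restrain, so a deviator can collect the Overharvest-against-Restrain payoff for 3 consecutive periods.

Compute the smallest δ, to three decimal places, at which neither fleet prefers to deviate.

0.881

The best deviation is to choose Overharvest for all 3 undetected periods, earning 42 each, then 23 forever once detected.
Deviation value: 42(1−δ^3)/(1−δ) + 23δ^3/(1−δ); cooperation value: 29/(1−δ).
IC: 29 ≥ 42(1−δ^3) + 23δ^3 = 42 − 19δ^3.
So δ^3 ≥ 13/19, giving δ ≥ (13/19)^(1/3) ≈ 0.881.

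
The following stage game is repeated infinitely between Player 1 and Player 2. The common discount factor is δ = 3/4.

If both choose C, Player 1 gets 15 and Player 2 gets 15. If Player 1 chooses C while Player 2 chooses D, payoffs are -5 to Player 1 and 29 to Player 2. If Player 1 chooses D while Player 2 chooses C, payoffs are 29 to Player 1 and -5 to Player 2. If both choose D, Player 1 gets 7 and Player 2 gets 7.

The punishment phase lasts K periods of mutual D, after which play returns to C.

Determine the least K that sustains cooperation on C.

IC: δ(1−δ^K)/(1−δ) ≥ (29−15)/(15−7) = 7/4.
With δ = 3/4: need 1 − δ^K ≥ 7/4·(1−3/4)/(3/4), i.e. δ^K ≤ 0.4167.
Since (3/4)^3 = 0.4219 and (3/4)^4 = 0.3164, the smallest such K is 4.

4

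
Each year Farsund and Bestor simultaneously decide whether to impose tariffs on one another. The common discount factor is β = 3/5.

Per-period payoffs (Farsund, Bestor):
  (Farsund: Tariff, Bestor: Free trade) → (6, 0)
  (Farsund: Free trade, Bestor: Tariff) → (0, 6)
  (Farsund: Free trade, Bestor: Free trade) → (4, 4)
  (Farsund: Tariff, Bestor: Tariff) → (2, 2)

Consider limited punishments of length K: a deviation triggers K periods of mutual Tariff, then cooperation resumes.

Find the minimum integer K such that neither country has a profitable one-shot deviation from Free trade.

3

No profitable deviation requires (4−2)(β+…+β^K) ≥ 6−4, i.e. β+…+β^K ≥ 1 ≈ 1.0000.
With β = 3/5, the partial sums are K=1: 0.6000, K=2: 0.9600, K=3: 1.1760.
K = 3 is the first length at which the sum reaches 1.0000.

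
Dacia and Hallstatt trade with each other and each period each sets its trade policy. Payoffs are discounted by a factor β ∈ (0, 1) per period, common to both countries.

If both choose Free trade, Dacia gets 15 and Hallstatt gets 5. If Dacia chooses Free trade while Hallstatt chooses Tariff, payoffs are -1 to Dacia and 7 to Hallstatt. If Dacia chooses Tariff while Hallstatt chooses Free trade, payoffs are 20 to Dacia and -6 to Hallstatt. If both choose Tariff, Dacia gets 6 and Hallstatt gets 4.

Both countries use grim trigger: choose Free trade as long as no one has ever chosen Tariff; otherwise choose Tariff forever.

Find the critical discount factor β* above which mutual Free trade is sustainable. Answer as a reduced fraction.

2/3

Dacia: cooperation gives 15 each period; deviation gives 20 once then 6 forever.
  15/(1−β) ≥ 20 + 6β/(1−β) ⇒ β ≥ 5/14.
Hallstatt: cooperation gives 5 each period; deviation gives 7 once then 4 forever.
  β ≥ 2/3.
Both must hold, so the binding constraint is Hallstatt's: β ≥ 2/3.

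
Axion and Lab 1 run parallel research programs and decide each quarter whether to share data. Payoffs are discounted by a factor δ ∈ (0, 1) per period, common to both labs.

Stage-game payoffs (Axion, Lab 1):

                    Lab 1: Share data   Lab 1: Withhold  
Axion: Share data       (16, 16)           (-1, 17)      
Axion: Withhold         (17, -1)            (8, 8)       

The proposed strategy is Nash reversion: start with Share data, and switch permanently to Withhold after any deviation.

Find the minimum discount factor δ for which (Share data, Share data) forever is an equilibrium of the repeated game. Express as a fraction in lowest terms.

1/9

One-period gain from deviating is 17 − 16 = 1. The loss is 16 − 8 = 8 in every subsequent period, with present value 8·δ/(1−δ).
Deviation is unprofitable when 8·δ/(1−δ) ≥ 1, i.e. δ/(1−δ) ≥ 1/8.
Equivalently δ ≥ 1/(1+8) = 1/9.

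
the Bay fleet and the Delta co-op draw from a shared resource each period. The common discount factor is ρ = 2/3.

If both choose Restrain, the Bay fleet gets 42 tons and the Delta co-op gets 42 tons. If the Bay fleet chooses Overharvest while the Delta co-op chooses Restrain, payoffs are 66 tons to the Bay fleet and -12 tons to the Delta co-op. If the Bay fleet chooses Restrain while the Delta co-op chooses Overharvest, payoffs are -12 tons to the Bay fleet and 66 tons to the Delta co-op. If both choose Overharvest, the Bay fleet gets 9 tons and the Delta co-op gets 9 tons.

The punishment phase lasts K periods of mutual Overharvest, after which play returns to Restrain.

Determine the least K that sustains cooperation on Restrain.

IC: ρ(1−ρ^K)/(1−ρ) ≥ (66−42)/(42−9) = 8/11.
With ρ = 2/3: need 1 − ρ^K ≥ 8/11·(1−2/3)/(2/3), i.e. ρ^K ≤ 0.6364.
Since (2/3)^1 = 0.6667 and (2/3)^2 = 0.4444, the smallest such K is 2.

2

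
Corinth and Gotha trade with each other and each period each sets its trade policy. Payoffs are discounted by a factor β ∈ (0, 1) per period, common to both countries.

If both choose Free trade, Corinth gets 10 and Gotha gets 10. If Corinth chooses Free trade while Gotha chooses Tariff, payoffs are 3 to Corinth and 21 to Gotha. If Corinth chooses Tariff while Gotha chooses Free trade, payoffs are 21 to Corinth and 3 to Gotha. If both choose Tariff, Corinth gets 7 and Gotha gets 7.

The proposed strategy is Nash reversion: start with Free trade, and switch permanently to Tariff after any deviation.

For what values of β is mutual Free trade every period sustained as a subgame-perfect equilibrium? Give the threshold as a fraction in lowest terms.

Under grim trigger the critical discount factor is (T−C)/(T−P) with T = 21, C = 10, P = 7.
β* = (21−10)/(21−7) = 11/14.

11/14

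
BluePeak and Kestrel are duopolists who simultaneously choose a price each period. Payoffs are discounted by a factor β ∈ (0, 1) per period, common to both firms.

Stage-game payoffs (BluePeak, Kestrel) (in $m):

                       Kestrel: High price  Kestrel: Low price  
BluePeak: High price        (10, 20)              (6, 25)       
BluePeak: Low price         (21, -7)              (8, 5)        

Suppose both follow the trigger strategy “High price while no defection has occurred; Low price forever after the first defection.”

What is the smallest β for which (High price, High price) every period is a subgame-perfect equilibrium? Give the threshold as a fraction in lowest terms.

For BluePeak: deviation gain 21−10 = 11, per-period punishment loss 10−8 = 2. IC gives β ≥ 11/13.
For Kestrel: gain 5, loss 15 per period, so β ≥ 5/20 = 1/4.
The tighter constraint is BluePeak's, so cooperation needs β ≥ 11/13.

11/13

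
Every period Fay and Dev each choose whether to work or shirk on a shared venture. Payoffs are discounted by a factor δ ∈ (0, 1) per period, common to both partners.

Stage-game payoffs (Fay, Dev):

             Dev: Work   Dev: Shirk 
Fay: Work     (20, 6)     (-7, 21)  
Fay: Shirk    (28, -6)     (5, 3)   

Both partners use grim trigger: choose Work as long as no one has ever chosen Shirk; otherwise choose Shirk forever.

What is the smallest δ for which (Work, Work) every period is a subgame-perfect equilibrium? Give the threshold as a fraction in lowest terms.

5/6

Fay: cooperation gives 20 each period; deviation gives 28 once then 5 forever.
  20/(1−δ) ≥ 28 + 5δ/(1−δ) ⇒ δ ≥ 8/23.
Dev: cooperation gives 6 each period; deviation gives 21 once then 3 forever.
  δ ≥ 15/18 = 5/6.
Both must hold, so the binding constraint is Dev's: δ ≥ 5/6.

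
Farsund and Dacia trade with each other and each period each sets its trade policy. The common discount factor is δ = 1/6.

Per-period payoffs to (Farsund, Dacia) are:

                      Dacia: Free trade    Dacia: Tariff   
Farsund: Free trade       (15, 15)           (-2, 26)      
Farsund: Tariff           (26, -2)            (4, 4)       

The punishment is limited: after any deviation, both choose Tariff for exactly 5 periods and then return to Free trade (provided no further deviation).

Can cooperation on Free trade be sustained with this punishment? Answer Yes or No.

No

Comparing payoff streams over the 6 periods until play realigns: cooperate → 15(1+δ+…+δ^5); deviate → 26 + 4(δ+…+δ^5).
Cooperation is sustained iff (15−4)(δ+…+δ^5) ≥ 26−15.
δ+…+δ^5 = 1/6·(1−(1/6)^5)/(1−1/6) = 0.2000, and (26−15)/(15−4) = 1.0000.
0.2000 < 1.0000, so cooperation is not sustainable.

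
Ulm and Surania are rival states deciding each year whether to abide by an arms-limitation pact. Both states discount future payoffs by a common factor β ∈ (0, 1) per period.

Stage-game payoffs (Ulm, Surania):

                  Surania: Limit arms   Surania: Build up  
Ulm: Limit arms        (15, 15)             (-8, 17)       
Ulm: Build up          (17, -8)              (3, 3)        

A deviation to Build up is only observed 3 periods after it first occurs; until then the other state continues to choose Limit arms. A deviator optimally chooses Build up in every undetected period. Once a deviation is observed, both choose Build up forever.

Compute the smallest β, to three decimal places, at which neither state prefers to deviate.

0.523

Deviating for the 3 undetected periods gains 17−15 = 2 per period over cooperation, then loses 15−3 = 12 per period forever once punishment starts.
Gain: 2(1 + β + … + β^2); loss: 12·β^3/(1−β).
No profitable deviation ⇔ 2(1−β^3) ≤ 12·β^3, i.e. β^3 ≥ 2/(2+12) = 1/7.
Hence β ≥ (1/7)^(1/3) ≈ 0.523.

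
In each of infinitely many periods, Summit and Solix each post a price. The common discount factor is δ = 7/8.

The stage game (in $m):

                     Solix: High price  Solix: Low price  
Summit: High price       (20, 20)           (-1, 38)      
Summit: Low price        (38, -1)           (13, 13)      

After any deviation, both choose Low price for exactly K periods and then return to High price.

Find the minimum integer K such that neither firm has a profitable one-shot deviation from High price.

No profitable deviation requires (20−13)(δ+…+δ^K) ≥ 38−20, i.e. δ+…+δ^K ≥ 18/7 ≈ 2.5714.
With δ = 7/8, the partial sums are K=1: 0.8750, K=2: 1.6406, K=3: 2.3105, K=4: 2.8967.
K = 4 is the first length at which the sum reaches 2.5714.

4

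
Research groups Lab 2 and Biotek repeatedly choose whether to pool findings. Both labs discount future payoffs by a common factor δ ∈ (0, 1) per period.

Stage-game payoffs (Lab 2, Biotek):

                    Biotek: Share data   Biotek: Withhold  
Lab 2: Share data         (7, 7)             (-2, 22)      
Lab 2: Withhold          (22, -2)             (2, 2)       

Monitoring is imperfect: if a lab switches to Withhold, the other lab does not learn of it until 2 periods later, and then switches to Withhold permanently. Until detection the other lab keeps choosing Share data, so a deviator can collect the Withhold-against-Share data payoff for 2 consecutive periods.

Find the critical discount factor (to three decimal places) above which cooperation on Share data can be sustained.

0.866

A deviator earns 22 for 2 periods, then 2 forever; cooperating earns 7 forever. Multiplying the IC by (1−δ):
7 ≥ 22(1−δ^2) + 2δ^2, so 20·δ^2 ≥ 15 and δ^2 ≥ 3/4.
δ ≥ (3/4)^(1/2) ≈ 0.866.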